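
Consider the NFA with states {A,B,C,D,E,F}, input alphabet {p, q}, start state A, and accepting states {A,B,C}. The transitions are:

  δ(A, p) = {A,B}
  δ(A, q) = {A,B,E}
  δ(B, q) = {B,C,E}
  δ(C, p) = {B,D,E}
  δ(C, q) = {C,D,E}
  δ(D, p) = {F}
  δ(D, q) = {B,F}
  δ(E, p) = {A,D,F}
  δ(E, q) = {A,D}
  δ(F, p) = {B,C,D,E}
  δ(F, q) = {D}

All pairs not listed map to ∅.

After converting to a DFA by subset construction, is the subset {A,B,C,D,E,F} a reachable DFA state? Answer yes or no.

Start state of the DFA: {A}.
{A} --p--> {A,B}  [new]
{A} --q--> {A,B,E}  [new]
{A,B} --p--> {A,B}  [seen]
{A,B} --q--> {A,B,C,E}  [new]
{A,B,E} --p--> {A,B,D,F}  [new]
{A,B,E} --q--> {A,B,C,D,E}  [new]
{A,B,C,E} --p--> {A,B,D,E,F}  [new]
{A,B,C,E} --q--> {A,B,C,D,E}  [seen]
{A,B,D,F} --p--> {A,B,C,D,E,F}  [new]
{A,B,D,F} --q--> {A,B,C,D,E,F}  [seen]
{A,B,C,D,E} --p--> {A,B,D,E,F}  [seen]
{A,B,C,D,E} --q--> {A,B,C,D,E,F}  [seen]
{A,B,D,E,F} --p--> {A,B,C,D,E,F}  [seen]
{A,B,D,E,F} --q--> {A,B,C,D,E,F}  [seen]
{A,B,C,D,E,F} --p--> {A,B,C,D,E,F}  [seen]
{A,B,C,D,E,F} --q--> {A,B,C,D,E,F}  [seen]
Reachable DFA states: {A}, {A,B}, {A,B,E}, {A,B,C,E}, {A,B,D,F}, {A,B,C,D,E}, {A,B,D,E,F}, {A,B,C,D,E,F}.
{A,B,C,D,E,F} is among them.

yes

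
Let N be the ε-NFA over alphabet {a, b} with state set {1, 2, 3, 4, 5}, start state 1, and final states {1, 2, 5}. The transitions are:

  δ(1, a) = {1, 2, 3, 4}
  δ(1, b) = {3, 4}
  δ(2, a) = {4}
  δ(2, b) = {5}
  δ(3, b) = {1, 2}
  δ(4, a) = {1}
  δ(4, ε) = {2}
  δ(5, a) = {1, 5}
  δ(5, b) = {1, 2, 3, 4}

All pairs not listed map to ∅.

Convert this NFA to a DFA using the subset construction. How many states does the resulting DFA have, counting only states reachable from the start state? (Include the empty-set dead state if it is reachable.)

Start state of the DFA: {1} (ε-closure of the NFA start).
{1} --a--> {1, 2, 3, 4}  [new]
{1} --b--> {2, 3, 4}  [new]
{1, 2, 3, 4} --a--> {1, 2, 3, 4}  [seen]
{1, 2, 3, 4} --b--> {1, 2, 3, 4, 5}  [new]
{2, 3, 4} --a--> {1, 2, 4}  [new]
{2, 3, 4} --b--> {1, 2, 5}  [new]
{1, 2, 3, 4, 5} --a--> {1, 2, 3, 4, 5}  [seen]
{1, 2, 3, 4, 5} --b--> {1, 2, 3, 4, 5}  [seen]
{1, 2, 4} --a--> {1, 2, 3, 4}  [seen]
{1, 2, 4} --b--> {2, 3, 4, 5}  [new]
{1, 2, 5} --a--> {1, 2, 3, 4, 5}  [seen]
{1, 2, 5} --b--> {1, 2, 3, 4, 5}  [seen]
{2, 3, 4, 5} --a--> {1, 2, 4, 5}  [new]
{2, 3, 4, 5} --b--> {1, 2, 3, 4, 5}  [seen]
{1, 2, 4, 5} --a--> {1, 2, 3, 4, 5}  [seen]
{1, 2, 4, 5} --b--> {1, 2, 3, 4, 5}  [seen]
Reachable DFA states: {1}, {1, 2, 3, 4}, {2, 3, 4}, {1, 2, 3, 4, 5}, {1, 2, 4}, {1, 2, 5}, {2, 3, 4, 5}, {1, 2, 4, 5}.

8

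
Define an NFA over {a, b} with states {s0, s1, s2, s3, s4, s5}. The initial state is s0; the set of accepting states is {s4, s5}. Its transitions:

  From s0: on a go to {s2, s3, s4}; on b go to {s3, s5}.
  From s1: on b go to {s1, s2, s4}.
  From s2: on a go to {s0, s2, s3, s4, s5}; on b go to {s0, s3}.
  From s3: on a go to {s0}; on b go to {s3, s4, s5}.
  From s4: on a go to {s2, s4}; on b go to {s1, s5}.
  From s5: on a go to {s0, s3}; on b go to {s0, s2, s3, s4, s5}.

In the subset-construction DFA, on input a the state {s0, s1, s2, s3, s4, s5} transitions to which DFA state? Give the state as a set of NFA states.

δ(s0,a) = {s2, s3, s4}; δ(s1,a) = ∅; δ(s2,a) = {s0, s2, s3, s4, s5}; δ(s3,a) = {s0}; δ(s4,a) = {s2, s4}; δ(s5,a) = {s0, s3}.
Union: {s0, s2, s3, s4, s5}.

{s0, s2, s3, s4, s5}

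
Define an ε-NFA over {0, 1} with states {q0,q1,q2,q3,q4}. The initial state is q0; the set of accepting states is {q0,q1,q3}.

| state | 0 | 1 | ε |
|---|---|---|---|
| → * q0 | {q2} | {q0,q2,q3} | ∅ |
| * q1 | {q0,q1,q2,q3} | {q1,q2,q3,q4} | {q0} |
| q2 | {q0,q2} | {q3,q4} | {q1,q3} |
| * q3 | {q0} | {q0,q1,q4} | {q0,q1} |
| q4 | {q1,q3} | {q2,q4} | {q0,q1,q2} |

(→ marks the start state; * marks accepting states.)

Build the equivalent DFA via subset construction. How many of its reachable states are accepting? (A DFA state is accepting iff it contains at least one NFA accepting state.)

3

Start state of the DFA: {q0} (ε-closure of the NFA start).
{q0} --0--> {q0,q1,q2,q3}  [new]
{q0} --1--> {q0,q1,q2,q3}  [seen]
{q0,q1,q2,q3} --0--> {q0,q1,q2,q3}  [seen]
{q0,q1,q2,q3} --1--> {q0,q1,q2,q3,q4}  [new]
{q0,q1,q2,q3,q4} --0--> {q0,q1,q2,q3}  [seen]
{q0,q1,q2,q3,q4} --1--> {q0,q1,q2,q3,q4}  [seen]
Reachable DFA states: {q0}, {q0,q1,q2,q3}, {q0,q1,q2,q3,q4}.
Accepting DFA states (contain an NFA accepting state): {q0}, {q0,q1,q2,q3}, {q0,q1,q2,q3,q4}.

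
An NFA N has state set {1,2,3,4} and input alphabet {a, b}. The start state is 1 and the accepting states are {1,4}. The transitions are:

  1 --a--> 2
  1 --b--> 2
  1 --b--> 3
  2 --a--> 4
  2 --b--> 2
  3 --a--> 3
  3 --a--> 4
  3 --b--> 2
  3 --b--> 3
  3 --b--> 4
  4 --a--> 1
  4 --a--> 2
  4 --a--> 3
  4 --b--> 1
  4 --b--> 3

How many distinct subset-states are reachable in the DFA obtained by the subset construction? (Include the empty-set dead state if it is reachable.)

9

Start state of the DFA: {1}.
{1} --a--> {2}  [new]
{1} --b--> {2,3}  [new]
{2} --a--> {4}  [new]
{2} --b--> {2}  [seen]
{2,3} --a--> {3,4}  [new]
{2,3} --b--> {2,3,4}  [new]
{4} --a--> {1,2,3}  [new]
{4} --b--> {1,3}  [new]
{3,4} --a--> {1,2,3,4}  [new]
{3,4} --b--> {1,2,3,4}  [seen]
{2,3,4} --a--> {1,2,3,4}  [seen]
{2,3,4} --b--> {1,2,3,4}  [seen]
{1,2,3} --a--> {2,3,4}  [seen]
{1,2,3} --b--> {2,3,4}  [seen]
{1,3} --a--> {2,3,4}  [seen]
{1,3} --b--> {2,3,4}  [seen]
{1,2,3,4} --a--> {1,2,3,4}  [seen]
{1,2,3,4} --b--> {1,2,3,4}  [seen]
Reachable DFA states: {1}, {2}, {2,3}, {4}, {3,4}, {2,3,4}, {1,2,3}, {1,3}, {1,2,3,4}.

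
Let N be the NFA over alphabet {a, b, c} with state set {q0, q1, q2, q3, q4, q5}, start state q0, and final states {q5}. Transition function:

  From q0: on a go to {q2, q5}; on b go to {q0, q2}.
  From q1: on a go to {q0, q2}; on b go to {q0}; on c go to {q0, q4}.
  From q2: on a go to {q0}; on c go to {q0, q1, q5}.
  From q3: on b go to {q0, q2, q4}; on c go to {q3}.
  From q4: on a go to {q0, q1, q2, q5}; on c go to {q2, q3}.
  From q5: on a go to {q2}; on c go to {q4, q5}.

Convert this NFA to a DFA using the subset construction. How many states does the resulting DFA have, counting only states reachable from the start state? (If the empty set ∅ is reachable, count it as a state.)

Start state of the DFA: {q0}.
{q0} --a--> {q2, q5}  [new]
{q0} --b--> {q0, q2}  [new]
{q0} --c--> ∅  [new]
{q2, q5} --a--> {q0, q2}  [seen]
{q2, q5} --b--> ∅  [seen]
{q2, q5} --c--> {q0, q1, q4, q5}  [new]
{q0, q2} --a--> {q0, q2, q5}  [new]
{q0, q2} --b--> {q0, q2}  [seen]
{q0, q2} --c--> {q0, q1, q5}  [new]
∅ --a--> ∅  [seen]
∅ --b--> ∅  [seen]
∅ --c--> ∅  [seen]
{q0, q1, q4, q5} --a--> {q0, q1, q2, q5}  [new]
{q0, q1, q4, q5} --b--> {q0, q2}  [seen]
{q0, q1, q4, q5} --c--> {q0, q2, q3, q4, q5}  [new]
{q0, q2, q5} --a--> {q0, q2, q5}  [seen]
{q0, q2, q5} --b--> {q0, q2}  [seen]
{q0, q2, q5} --c--> {q0, q1, q4, q5}  [seen]
{q0, q1, q5} --a--> {q0, q2, q5}  [seen]
{q0, q1, q5} --b--> {q0, q2}  [seen]
{q0, q1, q5} --c--> {q0, q4, q5}  [new]
{q0, q1, q2, q5} --a--> {q0, q2, q5}  [seen]
{q0, q1, q2, q5} --b--> {q0, q2}  [seen]
{q0, q1, q2, q5} --c--> {q0, q1, q4, q5}  [seen]
{q0, q2, q3, q4, q5} --a--> {q0, q1, q2, q5}  [seen]
{q0, q2, q3, q4, q5} --b--> {q0, q2, q4}  [new]
{q0, q2, q3, q4, q5} --c--> {q0, q1, q2, q3, q4, q5}  [new]
{q0, q4, q5} --a--> {q0, q1, q2, q5}  [seen]
{q0, q4, q5} --b--> {q0, q2}  [seen]
{q0, q4, q5} --c--> {q2, q3, q4, q5}  [new]
{q0, q2, q4} --a--> {q0, q1, q2, q5}  [seen]
{q0, q2, q4} --b--> {q0, q2}  [seen]
{q0, q2, q4} --c--> {q0, q1, q2, q3, q5}  [new]
{q0, q1, q2, q3, q4, q5} --a--> {q0, q1, q2, q5}  [seen]
{q0, q1, q2, q3, q4, q5} --b--> {q0, q2, q4}  [seen]
{q0, q1, q2, q3, q4, q5} --c--> {q0, q1, q2, q3, q4, q5}  [seen]
{q2, q3, q4, q5} --a--> {q0, q1, q2, q5}  [seen]
{q2, q3, q4, q5} --b--> {q0, q2, q4}  [seen]
{q2, q3, q4, q5} --c--> {q0, q1, q2, q3, q4, q5}  [seen]
{q0, q1, q2, q3, q5} --a--> {q0, q2, q5}  [seen]
{q0, q1, q2, q3, q5} --b--> {q0, q2, q4}  [seen]
{q0, q1, q2, q3, q5} --c--> {q0, q1, q3, q4, q5}  [new]
{q0, q1, q3, q4, q5} --a--> {q0, q1, q2, q5}  [seen]
{q0, q1, q3, q4, q5} --b--> {q0, q2, q4}  [seen]
{q0, q1, q3, q4, q5} --c--> {q0, q2, q3, q4, q5}  [seen]
Reachable DFA states: {q0}, {q2, q5}, {q0, q2}, ∅, {q0, q1, q4, q5}, {q0, q2, q5}, {q0, q1, q5}, {q0, q1, q2, q5}, {q0, q2, q3, q4, q5}, {q0, q4, q5}, {q0, q2, q4}, {q0, q1, q2, q3, q4, q5}, {q2, q3, q4, q5}, {q0, q1, q2, q3, q5}, {q0, q1, q3, q4, q5}.

15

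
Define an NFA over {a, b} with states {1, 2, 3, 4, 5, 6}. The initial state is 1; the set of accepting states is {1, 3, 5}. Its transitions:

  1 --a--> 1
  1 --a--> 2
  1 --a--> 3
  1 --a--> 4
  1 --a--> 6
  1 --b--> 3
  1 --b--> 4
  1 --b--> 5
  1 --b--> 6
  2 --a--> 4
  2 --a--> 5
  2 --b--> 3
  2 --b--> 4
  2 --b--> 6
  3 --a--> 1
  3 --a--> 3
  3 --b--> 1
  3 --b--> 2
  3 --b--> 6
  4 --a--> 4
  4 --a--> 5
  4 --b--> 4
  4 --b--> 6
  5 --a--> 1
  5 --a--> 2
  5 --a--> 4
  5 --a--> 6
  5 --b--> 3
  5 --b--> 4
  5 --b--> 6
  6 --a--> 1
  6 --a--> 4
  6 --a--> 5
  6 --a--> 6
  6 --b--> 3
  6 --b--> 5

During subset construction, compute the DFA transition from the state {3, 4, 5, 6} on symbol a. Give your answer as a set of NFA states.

{1, 2, 3, 4, 5, 6}

δ(3,a) = {1, 3}; δ(4,a) = {4, 5}; δ(5,a) = {1, 2, 4, 6}; δ(6,a) = {1, 4, 5, 6}.
Union: {1, 2, 3, 4, 5, 6}.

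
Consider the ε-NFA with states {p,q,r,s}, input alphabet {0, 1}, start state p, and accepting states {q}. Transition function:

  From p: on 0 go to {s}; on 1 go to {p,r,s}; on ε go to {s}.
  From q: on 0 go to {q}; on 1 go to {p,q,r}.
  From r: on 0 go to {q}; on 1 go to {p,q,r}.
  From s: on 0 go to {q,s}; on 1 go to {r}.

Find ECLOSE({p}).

Begin with {p}.
p →ε {s}; add s.
ε-closure = {p,s}.

{p,s}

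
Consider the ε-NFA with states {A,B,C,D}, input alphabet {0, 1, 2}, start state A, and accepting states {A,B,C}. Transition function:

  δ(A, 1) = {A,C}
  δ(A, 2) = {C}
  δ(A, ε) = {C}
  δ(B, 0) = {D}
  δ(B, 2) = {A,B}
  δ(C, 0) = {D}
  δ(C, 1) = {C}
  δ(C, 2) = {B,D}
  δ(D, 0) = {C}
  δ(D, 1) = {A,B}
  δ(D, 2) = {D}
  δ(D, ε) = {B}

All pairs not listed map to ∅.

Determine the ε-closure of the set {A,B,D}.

Begin with {A,B,D}.
A →ε {C}; add C.
ε-closure = {A,B,C,D}.

{A,B,C,D}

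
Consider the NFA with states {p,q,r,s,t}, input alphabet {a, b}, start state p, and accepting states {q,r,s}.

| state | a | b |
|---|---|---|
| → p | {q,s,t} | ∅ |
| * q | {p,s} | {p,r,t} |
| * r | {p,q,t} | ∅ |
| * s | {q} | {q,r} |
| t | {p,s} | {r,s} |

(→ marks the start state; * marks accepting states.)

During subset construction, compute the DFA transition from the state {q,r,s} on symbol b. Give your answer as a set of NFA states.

{p,q,r,t}

δ(q,b) = {p,r,t}; δ(r,b) = ∅; δ(s,b) = {q,r}.
Union: {p,q,r,t}.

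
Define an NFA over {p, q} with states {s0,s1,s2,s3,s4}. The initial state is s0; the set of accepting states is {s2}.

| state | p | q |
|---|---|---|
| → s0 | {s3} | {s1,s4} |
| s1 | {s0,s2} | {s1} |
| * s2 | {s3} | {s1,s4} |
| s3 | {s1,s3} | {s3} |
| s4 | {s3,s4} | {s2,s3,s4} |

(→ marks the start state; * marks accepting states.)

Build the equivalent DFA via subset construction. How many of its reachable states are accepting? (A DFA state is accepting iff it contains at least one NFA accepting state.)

Start state of the DFA: {s0}.
{s0} --p--> {s3}  [new]
{s0} --q--> {s1,s4}  [new]
{s3} --p--> {s1,s3}  [new]
{s3} --q--> {s3}  [seen]
{s1,s4} --p--> {s0,s2,s3,s4}  [new]
{s1,s4} --q--> {s1,s2,s3,s4}  [new]
{s1,s3} --p--> {s0,s1,s2,s3}  [new]
{s1,s3} --q--> {s1,s3}  [seen]
{s0,s2,s3,s4} --p--> {s1,s3,s4}  [new]
{s0,s2,s3,s4} --q--> {s1,s2,s3,s4}  [seen]
{s1,s2,s3,s4} --p--> {s0,s1,s2,s3,s4}  [new]
{s1,s2,s3,s4} --q--> {s1,s2,s3,s4}  [seen]
{s0,s1,s2,s3} --p--> {s0,s1,s2,s3}  [seen]
{s0,s1,s2,s3} --q--> {s1,s3,s4}  [seen]
{s1,s3,s4} --p--> {s0,s1,s2,s3,s4}  [seen]
{s1,s3,s4} --q--> {s1,s2,s3,s4}  [seen]
{s0,s1,s2,s3,s4} --p--> {s0,s1,s2,s3,s4}  [seen]
{s0,s1,s2,s3,s4} --q--> {s1,s2,s3,s4}  [seen]
Reachable DFA states: {s0}, {s3}, {s1,s4}, {s1,s3}, {s0,s2,s3,s4}, {s1,s2,s3,s4}, {s0,s1,s2,s3}, {s1,s3,s4}, {s0,s1,s2,s3,s4}.
Accepting DFA states (contain an NFA accepting state): {s0,s2,s3,s4}, {s1,s2,s3,s4}, {s0,s1,s2,s3}, {s0,s1,s2,s3,s4}.

4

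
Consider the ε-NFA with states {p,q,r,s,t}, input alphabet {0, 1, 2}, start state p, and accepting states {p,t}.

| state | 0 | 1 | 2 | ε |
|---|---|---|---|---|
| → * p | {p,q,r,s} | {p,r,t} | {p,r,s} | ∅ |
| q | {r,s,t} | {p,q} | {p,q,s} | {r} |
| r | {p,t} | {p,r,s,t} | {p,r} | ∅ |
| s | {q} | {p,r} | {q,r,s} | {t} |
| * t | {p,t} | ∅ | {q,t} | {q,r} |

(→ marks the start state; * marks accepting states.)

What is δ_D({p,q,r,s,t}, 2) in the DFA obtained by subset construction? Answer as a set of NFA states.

δ(p,2) = {p,r,s}; δ(q,2) = {p,q,s}; δ(r,2) = {p,r}; δ(s,2) = {q,r,s}; δ(t,2) = {q,t}.
Union: {p,q,r,s,t}.

{p,q,r,s,t}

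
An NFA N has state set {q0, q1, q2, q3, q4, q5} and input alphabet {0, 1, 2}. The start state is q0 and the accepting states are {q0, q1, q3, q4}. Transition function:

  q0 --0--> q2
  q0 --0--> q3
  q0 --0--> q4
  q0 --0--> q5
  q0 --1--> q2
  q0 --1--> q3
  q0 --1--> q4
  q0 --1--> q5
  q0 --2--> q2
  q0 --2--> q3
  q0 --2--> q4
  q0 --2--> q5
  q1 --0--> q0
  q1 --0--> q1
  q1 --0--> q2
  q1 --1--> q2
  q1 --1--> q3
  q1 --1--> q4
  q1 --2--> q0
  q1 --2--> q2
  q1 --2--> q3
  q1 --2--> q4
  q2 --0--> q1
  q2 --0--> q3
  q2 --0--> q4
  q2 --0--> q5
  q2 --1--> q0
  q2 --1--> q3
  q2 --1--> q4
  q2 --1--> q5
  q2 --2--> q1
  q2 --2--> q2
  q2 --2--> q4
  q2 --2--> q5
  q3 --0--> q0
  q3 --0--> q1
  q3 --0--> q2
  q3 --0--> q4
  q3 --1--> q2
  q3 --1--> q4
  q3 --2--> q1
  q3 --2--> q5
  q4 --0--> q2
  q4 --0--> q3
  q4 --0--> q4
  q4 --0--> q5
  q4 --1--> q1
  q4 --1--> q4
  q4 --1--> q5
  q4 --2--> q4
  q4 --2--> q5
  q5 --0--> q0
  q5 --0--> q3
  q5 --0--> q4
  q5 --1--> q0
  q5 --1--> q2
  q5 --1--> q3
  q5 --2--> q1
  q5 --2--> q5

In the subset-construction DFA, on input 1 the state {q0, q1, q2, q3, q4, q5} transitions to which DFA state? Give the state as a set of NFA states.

δ(q0,1) = {q2, q3, q4, q5}; δ(q1,1) = {q2, q3, q4}; δ(q2,1) = {q0, q3, q4, q5}; δ(q3,1) = {q2, q4}; δ(q4,1) = {q1, q4, q5}; δ(q5,1) = {q0, q2, q3}.
Union: {q0, q1, q2, q3, q4, q5}.

{q0, q1, q2, q3, q4, q5}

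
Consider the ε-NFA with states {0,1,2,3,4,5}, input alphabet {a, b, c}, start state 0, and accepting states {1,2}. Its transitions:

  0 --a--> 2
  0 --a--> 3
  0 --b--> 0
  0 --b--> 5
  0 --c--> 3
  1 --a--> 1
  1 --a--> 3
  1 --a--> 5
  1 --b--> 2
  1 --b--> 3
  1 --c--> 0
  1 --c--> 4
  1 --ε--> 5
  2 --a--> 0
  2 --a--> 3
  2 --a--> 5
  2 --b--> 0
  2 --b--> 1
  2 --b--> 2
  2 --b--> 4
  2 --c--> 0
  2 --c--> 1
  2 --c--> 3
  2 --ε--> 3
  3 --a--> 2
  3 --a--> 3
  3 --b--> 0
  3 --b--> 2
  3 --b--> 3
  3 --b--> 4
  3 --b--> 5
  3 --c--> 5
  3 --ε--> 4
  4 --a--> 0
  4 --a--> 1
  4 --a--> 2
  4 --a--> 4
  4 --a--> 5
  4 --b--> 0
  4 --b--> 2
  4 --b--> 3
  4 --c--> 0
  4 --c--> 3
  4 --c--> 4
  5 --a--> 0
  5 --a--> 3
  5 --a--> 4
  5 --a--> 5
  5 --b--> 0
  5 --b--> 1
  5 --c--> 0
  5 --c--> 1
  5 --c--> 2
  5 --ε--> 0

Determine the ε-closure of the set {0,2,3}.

{0,2,3,4}

Begin with {0,2,3}.
3 →ε {4}; add 4.
ε-closure = {0,2,3,4}.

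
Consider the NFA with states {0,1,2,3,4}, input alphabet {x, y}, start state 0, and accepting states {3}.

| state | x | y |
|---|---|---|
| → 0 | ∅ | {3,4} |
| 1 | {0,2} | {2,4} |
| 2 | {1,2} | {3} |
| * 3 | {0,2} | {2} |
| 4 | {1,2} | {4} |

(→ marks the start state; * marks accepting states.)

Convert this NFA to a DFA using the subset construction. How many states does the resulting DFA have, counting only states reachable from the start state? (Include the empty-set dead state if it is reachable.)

7

Start state of the DFA: {0}.
{0} --x--> ∅  [new]
{0} --y--> {3,4}  [new]
∅ --x--> ∅  [seen]
∅ --y--> ∅  [seen]
{3,4} --x--> {0,1,2}  [new]
{3,4} --y--> {2,4}  [new]
{0,1,2} --x--> {0,1,2}  [seen]
{0,1,2} --y--> {2,3,4}  [new]
{2,4} --x--> {1,2}  [new]
{2,4} --y--> {3,4}  [seen]
{2,3,4} --x--> {0,1,2}  [seen]
{2,3,4} --y--> {2,3,4}  [seen]
{1,2} --x--> {0,1,2}  [seen]
{1,2} --y--> {2,3,4}  [seen]
Reachable DFA states: {0}, ∅, {3,4}, {0,1,2}, {2,4}, {2,3,4}, {1,2}.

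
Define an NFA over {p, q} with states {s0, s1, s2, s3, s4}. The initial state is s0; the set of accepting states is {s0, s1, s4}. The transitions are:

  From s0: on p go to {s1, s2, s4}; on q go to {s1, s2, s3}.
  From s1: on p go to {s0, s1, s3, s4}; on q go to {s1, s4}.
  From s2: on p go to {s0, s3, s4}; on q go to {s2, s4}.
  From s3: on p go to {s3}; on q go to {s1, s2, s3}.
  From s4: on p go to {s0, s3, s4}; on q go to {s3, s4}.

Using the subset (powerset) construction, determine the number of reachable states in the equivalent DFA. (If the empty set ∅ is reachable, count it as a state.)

Start state of the DFA: {s0}.
{s0} --p--> {s1, s2, s4}  [new]
{s0} --q--> {s1, s2, s3}  [new]
{s1, s2, s4} --p--> {s0, s1, s3, s4}  [new]
{s1, s2, s4} --q--> {s1, s2, s3, s4}  [new]
{s1, s2, s3} --p--> {s0, s1, s3, s4}  [seen]
{s1, s2, s3} --q--> {s1, s2, s3, s4}  [seen]
{s0, s1, s3, s4} --p--> {s0, s1, s2, s3, s4}  [new]
{s0, s1, s3, s4} --q--> {s1, s2, s3, s4}  [seen]
{s1, s2, s3, s4} --p--> {s0, s1, s3, s4}  [seen]
{s1, s2, s3, s4} --q--> {s1, s2, s3, s4}  [seen]
{s0, s1, s2, s3, s4} --p--> {s0, s1, s2, s3, s4}  [seen]
{s0, s1, s2, s3, s4} --q--> {s1, s2, s3, s4}  [seen]
Reachable DFA states: {s0}, {s1, s2, s4}, {s1, s2, s3}, {s0, s1, s3, s4}, {s1, s2, s3, s4}, {s0, s1, s2, s3, s4}.

6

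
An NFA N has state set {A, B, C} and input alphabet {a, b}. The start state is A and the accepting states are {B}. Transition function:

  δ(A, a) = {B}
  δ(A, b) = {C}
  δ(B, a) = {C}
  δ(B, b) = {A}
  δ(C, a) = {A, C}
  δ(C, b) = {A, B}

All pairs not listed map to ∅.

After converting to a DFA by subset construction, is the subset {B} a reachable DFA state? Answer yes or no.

yes

Start state of the DFA: {A}.
{A} --a--> {B}  [new]
{A} --b--> {C}  [new]
{B} --a--> {C}  [seen]
{B} --b--> {A}  [seen]
{C} --a--> {A, C}  [new]
{C} --b--> {A, B}  [new]
{A, C} --a--> {A, B, C}  [new]
{A, C} --b--> {A, B, C}  [seen]
{A, B} --a--> {B, C}  [new]
{A, B} --b--> {A, C}  [seen]
{A, B, C} --a--> {A, B, C}  [seen]
{A, B, C} --b--> {A, B, C}  [seen]
{B, C} --a--> {A, C}  [seen]
{B, C} --b--> {A, B}  [seen]
Reachable DFA states: {A}, {B}, {C}, {A, C}, {A, B}, {A, B, C}, {B, C}.
{B} is among them.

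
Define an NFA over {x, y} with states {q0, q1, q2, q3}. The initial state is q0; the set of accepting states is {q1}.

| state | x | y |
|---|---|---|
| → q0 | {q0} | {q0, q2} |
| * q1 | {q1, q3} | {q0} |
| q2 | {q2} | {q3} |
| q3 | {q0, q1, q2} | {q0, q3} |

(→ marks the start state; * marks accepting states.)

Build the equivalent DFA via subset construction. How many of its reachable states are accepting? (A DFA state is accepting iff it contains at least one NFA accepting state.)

Start state of the DFA: {q0}.
{q0} --x--> {q0}  [seen]
{q0} --y--> {q0, q2}  [new]
{q0, q2} --x--> {q0, q2}  [seen]
{q0, q2} --y--> {q0, q2, q3}  [new]
{q0, q2, q3} --x--> {q0, q1, q2}  [new]
{q0, q2, q3} --y--> {q0, q2, q3}  [seen]
{q0, q1, q2} --x--> {q0, q1, q2, q3}  [new]
{q0, q1, q2} --y--> {q0, q2, q3}  [seen]
{q0, q1, q2, q3} --x--> {q0, q1, q2, q3}  [seen]
{q0, q1, q2, q3} --y--> {q0, q2, q3}  [seen]
Reachable DFA states: {q0}, {q0, q2}, {q0, q2, q3}, {q0, q1, q2}, {q0, q1, q2, q3}.
Accepting DFA states (contain an NFA accepting state): {q0, q1, q2}, {q0, q1, q2, q3}.

2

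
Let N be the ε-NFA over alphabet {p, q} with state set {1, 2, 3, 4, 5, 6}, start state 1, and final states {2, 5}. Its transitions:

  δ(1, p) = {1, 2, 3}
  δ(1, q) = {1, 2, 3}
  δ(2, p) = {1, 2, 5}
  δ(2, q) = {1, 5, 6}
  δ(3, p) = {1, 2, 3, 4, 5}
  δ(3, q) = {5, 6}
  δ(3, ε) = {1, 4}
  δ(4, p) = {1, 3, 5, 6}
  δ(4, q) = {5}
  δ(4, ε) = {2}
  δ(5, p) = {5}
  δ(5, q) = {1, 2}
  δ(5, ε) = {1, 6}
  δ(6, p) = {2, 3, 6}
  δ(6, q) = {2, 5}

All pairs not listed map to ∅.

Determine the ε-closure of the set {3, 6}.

Begin with {3, 6}.
3 →ε {1, 4}; add 1, 4.
4 →ε {2}; add 2.
ε-closure = {1, 2, 3, 4, 6}.

{1, 2, 3, 4, 6}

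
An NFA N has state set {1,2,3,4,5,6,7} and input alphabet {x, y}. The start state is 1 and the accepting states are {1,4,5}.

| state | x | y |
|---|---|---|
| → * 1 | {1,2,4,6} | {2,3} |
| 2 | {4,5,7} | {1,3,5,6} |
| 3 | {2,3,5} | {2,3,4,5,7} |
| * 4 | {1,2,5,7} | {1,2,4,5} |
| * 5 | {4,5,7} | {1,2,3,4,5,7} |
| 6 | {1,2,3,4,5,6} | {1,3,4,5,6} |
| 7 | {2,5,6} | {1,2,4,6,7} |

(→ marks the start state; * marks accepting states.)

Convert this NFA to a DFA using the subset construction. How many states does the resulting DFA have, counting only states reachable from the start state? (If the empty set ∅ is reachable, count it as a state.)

Start state of the DFA: {1}.
{1} --x--> {1,2,4,6}  [new]
{1} --y--> {2,3}  [new]
{1,2,4,6} --x--> {1,2,3,4,5,6,7}  [new]
{1,2,4,6} --y--> {1,2,3,4,5,6}  [new]
{2,3} --x--> {2,3,4,5,7}  [new]
{2,3} --y--> {1,2,3,4,5,6,7}  [seen]
{1,2,3,4,5,6,7} --x--> {1,2,3,4,5,6,7}  [seen]
{1,2,3,4,5,6,7} --y--> {1,2,3,4,5,6,7}  [seen]
{1,2,3,4,5,6} --x--> {1,2,3,4,5,6,7}  [seen]
{1,2,3,4,5,6} --y--> {1,2,3,4,5,6,7}  [seen]
{2,3,4,5,7} --x--> {1,2,3,4,5,6,7}  [seen]
{2,3,4,5,7} --y--> {1,2,3,4,5,6,7}  [seen]
Reachable DFA states: {1}, {1,2,4,6}, {2,3}, {1,2,3,4,5,6,7}, {1,2,3,4,5,6}, {2,3,4,5,7}.

6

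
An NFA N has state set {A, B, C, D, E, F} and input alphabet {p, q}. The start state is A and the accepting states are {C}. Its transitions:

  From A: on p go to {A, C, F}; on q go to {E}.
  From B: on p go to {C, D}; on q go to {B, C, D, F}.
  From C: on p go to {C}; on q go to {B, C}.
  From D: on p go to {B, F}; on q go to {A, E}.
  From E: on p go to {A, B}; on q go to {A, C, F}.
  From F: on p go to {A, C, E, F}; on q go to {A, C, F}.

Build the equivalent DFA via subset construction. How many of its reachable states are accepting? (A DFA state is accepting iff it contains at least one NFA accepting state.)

Start state of the DFA: {A}.
{A} --p--> {A, C, F}  [new]
{A} --q--> {E}  [new]
{A, C, F} --p--> {A, C, E, F}  [new]
{A, C, F} --q--> {A, B, C, E, F}  [new]
{E} --p--> {A, B}  [new]
{E} --q--> {A, C, F}  [seen]
{A, C, E, F} --p--> {A, B, C, E, F}  [seen]
{A, C, E, F} --q--> {A, B, C, E, F}  [seen]
{A, B, C, E, F} --p--> {A, B, C, D, E, F}  [new]
{A, B, C, E, F} --q--> {A, B, C, D, E, F}  [seen]
{A, B} --p--> {A, C, D, F}  [new]
{A, B} --q--> {B, C, D, E, F}  [new]
{A, B, C, D, E, F} --p--> {A, B, C, D, E, F}  [seen]
{A, B, C, D, E, F} --q--> {A, B, C, D, E, F}  [seen]
{A, C, D, F} --p--> {A, B, C, E, F}  [seen]
{A, C, D, F} --q--> {A, B, C, E, F}  [seen]
{B, C, D, E, F} --p--> {A, B, C, D, E, F}  [seen]
{B, C, D, E, F} --q--> {A, B, C, D, E, F}  [seen]
Reachable DFA states: {A}, {A, C, F}, {E}, {A, C, E, F}, {A, B, C, E, F}, {A, B}, {A, B, C, D, E, F}, {A, C, D, F}, {B, C, D, E, F}.
Accepting DFA states (contain an NFA accepting state): {A, C, F}, {A, C, E, F}, {A, B, C, E, F}, {A, B, C, D, E, F}, {A, C, D, F}, {B, C, D, E, F}.

6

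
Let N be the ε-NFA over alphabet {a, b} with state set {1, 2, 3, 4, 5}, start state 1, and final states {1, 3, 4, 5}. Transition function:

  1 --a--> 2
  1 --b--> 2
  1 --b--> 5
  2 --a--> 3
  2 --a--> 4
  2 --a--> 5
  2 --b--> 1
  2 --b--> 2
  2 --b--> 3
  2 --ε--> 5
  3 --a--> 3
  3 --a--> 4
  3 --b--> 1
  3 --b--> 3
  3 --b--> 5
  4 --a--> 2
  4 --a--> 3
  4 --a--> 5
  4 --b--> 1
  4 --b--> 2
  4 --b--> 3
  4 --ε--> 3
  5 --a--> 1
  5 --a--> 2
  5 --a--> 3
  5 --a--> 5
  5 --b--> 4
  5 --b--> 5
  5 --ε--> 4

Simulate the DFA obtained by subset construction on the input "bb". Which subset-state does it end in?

{1, 2, 3, 4, 5}

Start: {1}.
δ(1,b) = {2, 5}.
Union: {2, 5}.
ε-closure gives {2, 3, 4, 5}.
After b: {2, 3, 4, 5}.
δ(2,b) = {1, 2, 3}; δ(3,b) = {1, 3, 5}; δ(4,b) = {1, 2, 3}; δ(5,b) = {4, 5}.
Union: {1, 2, 3, 4, 5}.
After b: {1, 2, 3, 4, 5}.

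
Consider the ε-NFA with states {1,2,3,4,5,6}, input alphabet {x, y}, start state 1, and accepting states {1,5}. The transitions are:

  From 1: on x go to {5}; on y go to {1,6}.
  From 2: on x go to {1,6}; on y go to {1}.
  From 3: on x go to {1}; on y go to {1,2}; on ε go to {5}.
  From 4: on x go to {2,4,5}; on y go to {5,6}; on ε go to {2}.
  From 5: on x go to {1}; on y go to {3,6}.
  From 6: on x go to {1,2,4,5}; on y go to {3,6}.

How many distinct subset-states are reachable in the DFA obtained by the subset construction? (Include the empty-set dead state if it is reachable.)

8

Start state of the DFA: {1} (ε-closure of the NFA start).
{1} --x--> {5}  [new]
{1} --y--> {1,6}  [new]
{5} --x--> {1}  [seen]
{5} --y--> {3,5,6}  [new]
{1,6} --x--> {1,2,4,5}  [new]
{1,6} --y--> {1,3,5,6}  [new]
{3,5,6} --x--> {1,2,4,5}  [seen]
{3,5,6} --y--> {1,2,3,5,6}  [new]
{1,2,4,5} --x--> {1,2,4,5,6}  [new]
{1,2,4,5} --y--> {1,3,5,6}  [seen]
{1,3,5,6} --x--> {1,2,4,5}  [seen]
{1,3,5,6} --y--> {1,2,3,5,6}  [seen]
{1,2,3,5,6} --x--> {1,2,4,5,6}  [seen]
{1,2,3,5,6} --y--> {1,2,3,5,6}  [seen]
{1,2,4,5,6} --x--> {1,2,4,5,6}  [seen]
{1,2,4,5,6} --y--> {1,3,5,6}  [seen]
Reachable DFA states: {1}, {5}, {1,6}, {3,5,6}, {1,2,4,5}, {1,3,5,6}, {1,2,3,5,6}, {1,2,4,5,6}.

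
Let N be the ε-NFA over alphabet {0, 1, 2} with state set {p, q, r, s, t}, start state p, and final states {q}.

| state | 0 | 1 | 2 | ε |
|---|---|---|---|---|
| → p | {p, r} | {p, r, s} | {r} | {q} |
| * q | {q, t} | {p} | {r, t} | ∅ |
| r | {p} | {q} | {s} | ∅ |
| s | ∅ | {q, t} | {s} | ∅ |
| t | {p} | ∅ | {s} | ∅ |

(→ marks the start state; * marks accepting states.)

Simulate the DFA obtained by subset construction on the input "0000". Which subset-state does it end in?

{p, q, r, t}

Start: {p, q}.
δ(p,0) = {p, r}; δ(q,0) = {q, t}.
Union: {p, q, r, t}.
After 0: {p, q, r, t}.
δ(p,0) = {p, r}; δ(q,0) = {q, t}; δ(r,0) = {p}; δ(t,0) = {p}.
Union: {p, q, r, t}.
After 0: {p, q, r, t}.
δ(p,0) = {p, r}; δ(q,0) = {q, t}; δ(r,0) = {p}; δ(t,0) = {p}.
Union: {p, q, r, t}.
After 0: {p, q, r, t}.
δ(p,0) = {p, r}; δ(q,0) = {q, t}; δ(r,0) = {p}; δ(t,0) = {p}.
Union: {p, q, r, t}.
After 0: {p, q, r, t}.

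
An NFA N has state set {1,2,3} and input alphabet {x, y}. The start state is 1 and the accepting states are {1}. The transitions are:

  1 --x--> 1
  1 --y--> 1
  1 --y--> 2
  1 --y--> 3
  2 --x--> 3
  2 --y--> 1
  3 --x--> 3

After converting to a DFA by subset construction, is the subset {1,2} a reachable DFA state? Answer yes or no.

Start state of the DFA: {1}.
{1} --x--> {1}  [seen]
{1} --y--> {1,2,3}  [new]
{1,2,3} --x--> {1,3}  [new]
{1,2,3} --y--> {1,2,3}  [seen]
{1,3} --x--> {1,3}  [seen]
{1,3} --y--> {1,2,3}  [seen]
Reachable DFA states: {1}, {1,2,3}, {1,3}.
{1,2} is not among them.

no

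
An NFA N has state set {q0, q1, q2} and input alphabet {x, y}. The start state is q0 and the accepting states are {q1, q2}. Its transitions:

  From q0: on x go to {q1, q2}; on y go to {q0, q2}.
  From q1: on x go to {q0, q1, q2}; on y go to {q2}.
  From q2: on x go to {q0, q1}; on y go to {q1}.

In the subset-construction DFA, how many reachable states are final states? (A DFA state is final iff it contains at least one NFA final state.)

3

Start state of the DFA: {q0}.
{q0} --x--> {q1, q2}  [new]
{q0} --y--> {q0, q2}  [new]
{q1, q2} --x--> {q0, q1, q2}  [new]
{q1, q2} --y--> {q1, q2}  [seen]
{q0, q2} --x--> {q0, q1, q2}  [seen]
{q0, q2} --y--> {q0, q1, q2}  [seen]
{q0, q1, q2} --x--> {q0, q1, q2}  [seen]
{q0, q1, q2} --y--> {q0, q1, q2}  [seen]
Reachable DFA states: {q0}, {q1, q2}, {q0, q2}, {q0, q1, q2}.
Accepting DFA states (contain an NFA accepting state): {q1, q2}, {q0, q2}, {q0, q1, q2}.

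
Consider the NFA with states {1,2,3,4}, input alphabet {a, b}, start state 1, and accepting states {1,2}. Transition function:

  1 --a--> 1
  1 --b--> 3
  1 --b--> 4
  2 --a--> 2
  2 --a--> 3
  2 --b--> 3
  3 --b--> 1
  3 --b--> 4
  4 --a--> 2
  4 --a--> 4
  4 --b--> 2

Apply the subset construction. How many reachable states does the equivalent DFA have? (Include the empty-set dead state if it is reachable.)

Start state of the DFA: {1}.
{1} --a--> {1}  [seen]
{1} --b--> {3,4}  [new]
{3,4} --a--> {2,4}  [new]
{3,4} --b--> {1,2,4}  [new]
{2,4} --a--> {2,3,4}  [new]
{2,4} --b--> {2,3}  [new]
{1,2,4} --a--> {1,2,3,4}  [new]
{1,2,4} --b--> {2,3,4}  [seen]
{2,3,4} --a--> {2,3,4}  [seen]
{2,3,4} --b--> {1,2,3,4}  [seen]
{2,3} --a--> {2,3}  [seen]
{2,3} --b--> {1,3,4}  [new]
{1,2,3,4} --a--> {1,2,3,4}  [seen]
{1,2,3,4} --b--> {1,2,3,4}  [seen]
{1,3,4} --a--> {1,2,4}  [seen]
{1,3,4} --b--> {1,2,3,4}  [seen]
Reachable DFA states: {1}, {3,4}, {2,4}, {1,2,4}, {2,3,4}, {2,3}, {1,2,3,4}, {1,3,4}.

8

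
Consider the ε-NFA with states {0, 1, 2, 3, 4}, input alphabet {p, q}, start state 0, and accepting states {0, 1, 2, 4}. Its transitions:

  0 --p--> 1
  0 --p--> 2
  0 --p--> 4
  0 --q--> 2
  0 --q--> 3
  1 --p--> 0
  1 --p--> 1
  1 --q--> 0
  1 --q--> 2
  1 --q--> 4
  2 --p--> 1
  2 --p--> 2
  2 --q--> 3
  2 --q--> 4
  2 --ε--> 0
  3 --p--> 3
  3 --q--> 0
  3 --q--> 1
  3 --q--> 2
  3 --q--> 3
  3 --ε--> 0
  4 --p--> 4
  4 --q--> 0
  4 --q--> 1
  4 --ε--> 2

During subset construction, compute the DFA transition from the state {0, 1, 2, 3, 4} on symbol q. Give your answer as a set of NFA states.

{0, 1, 2, 3, 4}

δ(0,q) = {2, 3}; δ(1,q) = {0, 2, 4}; δ(2,q) = {3, 4}; δ(3,q) = {0, 1, 2, 3}; δ(4,q) = {0, 1}.
Union: {0, 1, 2, 3, 4}.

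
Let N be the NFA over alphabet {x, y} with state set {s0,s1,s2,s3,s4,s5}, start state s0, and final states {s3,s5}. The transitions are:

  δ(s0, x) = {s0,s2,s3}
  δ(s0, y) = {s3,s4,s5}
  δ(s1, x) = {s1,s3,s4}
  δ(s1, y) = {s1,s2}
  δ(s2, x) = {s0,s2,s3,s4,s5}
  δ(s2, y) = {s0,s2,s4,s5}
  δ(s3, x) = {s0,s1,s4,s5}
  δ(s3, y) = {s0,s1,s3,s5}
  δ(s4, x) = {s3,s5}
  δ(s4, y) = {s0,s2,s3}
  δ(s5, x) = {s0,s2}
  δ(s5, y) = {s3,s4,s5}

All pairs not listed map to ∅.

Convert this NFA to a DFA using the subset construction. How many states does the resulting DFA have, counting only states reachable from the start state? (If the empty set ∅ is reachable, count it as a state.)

Start state of the DFA: {s0}.
{s0} --x--> {s0,s2,s3}  [new]
{s0} --y--> {s3,s4,s5}  [new]
{s0,s2,s3} --x--> {s0,s1,s2,s3,s4,s5}  [new]
{s0,s2,s3} --y--> {s0,s1,s2,s3,s4,s5}  [seen]
{s3,s4,s5} --x--> {s0,s1,s2,s3,s4,s5}  [seen]
{s3,s4,s5} --y--> {s0,s1,s2,s3,s4,s5}  [seen]
{s0,s1,s2,s3,s4,s5} --x--> {s0,s1,s2,s3,s4,s5}  [seen]
{s0,s1,s2,s3,s4,s5} --y--> {s0,s1,s2,s3,s4,s5}  [seen]
Reachable DFA states: {s0}, {s0,s2,s3}, {s3,s4,s5}, {s0,s1,s2,s3,s4,s5}.

4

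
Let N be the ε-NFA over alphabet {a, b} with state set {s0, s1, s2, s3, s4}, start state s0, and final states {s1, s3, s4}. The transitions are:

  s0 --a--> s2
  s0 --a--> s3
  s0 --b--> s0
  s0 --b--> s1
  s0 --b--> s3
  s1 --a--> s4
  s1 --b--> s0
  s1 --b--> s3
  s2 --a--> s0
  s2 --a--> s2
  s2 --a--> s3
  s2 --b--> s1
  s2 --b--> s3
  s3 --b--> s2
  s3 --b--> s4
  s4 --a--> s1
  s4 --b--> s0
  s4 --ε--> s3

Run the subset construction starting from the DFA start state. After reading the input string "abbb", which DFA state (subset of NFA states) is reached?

{s0, s1, s2, s3, s4}

Start: {s0}.
δ(s0,a) = {s2, s3}.
Union: {s2, s3}.
After a: {s2, s3}.
δ(s2,b) = {s1, s3}; δ(s3,b) = {s2, s4}.
Union: {s1, s2, s3, s4}.
After b: {s1, s2, s3, s4}.
δ(s1,b) = {s0, s3}; δ(s2,b) = {s1, s3}; δ(s3,b) = {s2, s4}; δ(s4,b) = {s0}.
Union: {s0, s1, s2, s3, s4}.
After b: {s0, s1, s2, s3, s4}.
δ(s0,b) = {s0, s1, s3}; δ(s1,b) = {s0, s3}; δ(s2,b) = {s1, s3}; δ(s3,b) = {s2, s4}; δ(s4,b) = {s0}.
Union: {s0, s1, s2, s3, s4}.
After b: {s0, s1, s2, s3, s4}.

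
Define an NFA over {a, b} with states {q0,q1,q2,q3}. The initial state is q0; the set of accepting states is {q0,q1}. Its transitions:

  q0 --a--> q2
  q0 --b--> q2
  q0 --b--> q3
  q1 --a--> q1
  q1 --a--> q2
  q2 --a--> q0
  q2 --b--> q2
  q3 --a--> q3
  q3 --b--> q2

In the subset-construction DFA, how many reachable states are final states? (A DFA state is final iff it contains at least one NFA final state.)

Start state of the DFA: {q0}.
{q0} --a--> {q2}  [new]
{q0} --b--> {q2,q3}  [new]
{q2} --a--> {q0}  [seen]
{q2} --b--> {q2}  [seen]
{q2,q3} --a--> {q0,q3}  [new]
{q2,q3} --b--> {q2}  [seen]
{q0,q3} --a--> {q2,q3}  [seen]
{q0,q3} --b--> {q2,q3}  [seen]
Reachable DFA states: {q0}, {q2}, {q2,q3}, {q0,q3}.
Accepting DFA states (contain an NFA accepting state): {q0}, {q0,q3}.

2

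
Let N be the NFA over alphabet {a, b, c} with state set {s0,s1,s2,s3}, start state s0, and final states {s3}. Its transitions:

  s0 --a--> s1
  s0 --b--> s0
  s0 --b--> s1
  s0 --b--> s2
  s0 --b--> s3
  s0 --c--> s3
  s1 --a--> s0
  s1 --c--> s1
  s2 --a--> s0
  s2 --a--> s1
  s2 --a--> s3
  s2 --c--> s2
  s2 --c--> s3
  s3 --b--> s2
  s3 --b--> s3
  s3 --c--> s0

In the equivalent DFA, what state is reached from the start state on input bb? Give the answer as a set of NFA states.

Start: {s0}.
δ(s0,b) = {s0,s1,s2,s3}.
Union: {s0,s1,s2,s3}.
After b: {s0,s1,s2,s3}.
δ(s0,b) = {s0,s1,s2,s3}; δ(s1,b) = ∅; δ(s2,b) = ∅; δ(s3,b) = {s2,s3}.
Union: {s0,s1,s2,s3}.
After b: {s0,s1,s2,s3}.

{s0,s1,s2,s3}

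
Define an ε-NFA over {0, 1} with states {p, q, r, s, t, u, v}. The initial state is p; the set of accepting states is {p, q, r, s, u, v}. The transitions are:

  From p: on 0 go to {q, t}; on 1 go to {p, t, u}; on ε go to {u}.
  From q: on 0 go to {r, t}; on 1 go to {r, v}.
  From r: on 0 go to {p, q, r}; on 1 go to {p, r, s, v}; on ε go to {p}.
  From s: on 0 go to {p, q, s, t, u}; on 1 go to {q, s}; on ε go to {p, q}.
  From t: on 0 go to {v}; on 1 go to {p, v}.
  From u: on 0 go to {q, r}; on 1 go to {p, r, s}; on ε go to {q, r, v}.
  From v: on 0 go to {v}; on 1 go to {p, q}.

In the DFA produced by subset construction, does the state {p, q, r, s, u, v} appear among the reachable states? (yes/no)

Start state of the DFA: {p, q, r, u, v} (ε-closure of the NFA start).
{p, q, r, u, v} --0--> {p, q, r, t, u, v}  [new]
{p, q, r, u, v} --1--> {p, q, r, s, t, u, v}  [new]
{p, q, r, t, u, v} --0--> {p, q, r, t, u, v}  [seen]
{p, q, r, t, u, v} --1--> {p, q, r, s, t, u, v}  [seen]
{p, q, r, s, t, u, v} --0--> {p, q, r, s, t, u, v}  [seen]
{p, q, r, s, t, u, v} --1--> {p, q, r, s, t, u, v}  [seen]
Reachable DFA states: {p, q, r, u, v}, {p, q, r, t, u, v}, {p, q, r, s, t, u, v}.
{p, q, r, s, u, v} is not among them.

no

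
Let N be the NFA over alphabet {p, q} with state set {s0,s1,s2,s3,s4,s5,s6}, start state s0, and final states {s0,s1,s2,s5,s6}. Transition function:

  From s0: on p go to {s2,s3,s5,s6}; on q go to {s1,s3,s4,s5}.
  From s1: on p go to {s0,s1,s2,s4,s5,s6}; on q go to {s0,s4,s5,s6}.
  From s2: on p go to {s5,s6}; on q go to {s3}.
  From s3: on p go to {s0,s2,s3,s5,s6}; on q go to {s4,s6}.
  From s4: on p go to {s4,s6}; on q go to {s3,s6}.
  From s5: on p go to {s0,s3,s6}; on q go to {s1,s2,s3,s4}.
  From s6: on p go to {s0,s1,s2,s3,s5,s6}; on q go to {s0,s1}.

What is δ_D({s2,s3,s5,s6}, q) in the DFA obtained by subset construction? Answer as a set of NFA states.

{s0,s1,s2,s3,s4,s6}

δ(s2,q) = {s3}; δ(s3,q) = {s4,s6}; δ(s5,q) = {s1,s2,s3,s4}; δ(s6,q) = {s0,s1}.
Union: {s0,s1,s2,s3,s4,s6}.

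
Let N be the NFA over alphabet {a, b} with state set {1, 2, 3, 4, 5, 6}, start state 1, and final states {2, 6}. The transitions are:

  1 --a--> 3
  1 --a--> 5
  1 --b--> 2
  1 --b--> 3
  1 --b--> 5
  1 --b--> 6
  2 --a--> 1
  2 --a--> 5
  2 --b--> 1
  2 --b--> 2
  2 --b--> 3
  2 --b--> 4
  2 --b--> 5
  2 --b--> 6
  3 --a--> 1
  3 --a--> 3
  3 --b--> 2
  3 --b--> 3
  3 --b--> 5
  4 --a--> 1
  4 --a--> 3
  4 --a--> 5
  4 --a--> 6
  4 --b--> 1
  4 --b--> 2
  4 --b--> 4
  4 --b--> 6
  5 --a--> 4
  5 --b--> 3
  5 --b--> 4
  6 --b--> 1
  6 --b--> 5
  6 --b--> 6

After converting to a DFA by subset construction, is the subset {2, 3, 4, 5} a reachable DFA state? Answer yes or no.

Start state of the DFA: {1}.
{1} --a--> {3, 5}  [new]
{1} --b--> {2, 3, 5, 6}  [new]
{3, 5} --a--> {1, 3, 4}  [new]
{3, 5} --b--> {2, 3, 4, 5}  [new]
{2, 3, 5, 6} --a--> {1, 3, 4, 5}  [new]
{2, 3, 5, 6} --b--> {1, 2, 3, 4, 5, 6}  [new]
{1, 3, 4} --a--> {1, 3, 5, 6}  [new]
{1, 3, 4} --b--> {1, 2, 3, 4, 5, 6}  [seen]
{2, 3, 4, 5} --a--> {1, 3, 4, 5, 6}  [new]
{2, 3, 4, 5} --b--> {1, 2, 3, 4, 5, 6}  [seen]
{1, 3, 4, 5} --a--> {1, 3, 4, 5, 6}  [seen]
{1, 3, 4, 5} --b--> {1, 2, 3, 4, 5, 6}  [seen]
{1, 2, 3, 4, 5, 6} --a--> {1, 3, 4, 5, 6}  [seen]
{1, 2, 3, 4, 5, 6} --b--> {1, 2, 3, 4, 5, 6}  [seen]
{1, 3, 5, 6} --a--> {1, 3, 4, 5}  [seen]
{1, 3, 5, 6} --b--> {1, 2, 3, 4, 5, 6}  [seen]
{1, 3, 4, 5, 6} --a--> {1, 3, 4, 5, 6}  [seen]
{1, 3, 4, 5, 6} --b--> {1, 2, 3, 4, 5, 6}  [seen]
Reachable DFA states: {1}, {3, 5}, {2, 3, 5, 6}, {1, 3, 4}, {2, 3, 4, 5}, {1, 3, 4, 5}, {1, 2, 3, 4, 5, 6}, {1, 3, 5, 6}, {1, 3, 4, 5, 6}.
{2, 3, 4, 5} is among them.

yes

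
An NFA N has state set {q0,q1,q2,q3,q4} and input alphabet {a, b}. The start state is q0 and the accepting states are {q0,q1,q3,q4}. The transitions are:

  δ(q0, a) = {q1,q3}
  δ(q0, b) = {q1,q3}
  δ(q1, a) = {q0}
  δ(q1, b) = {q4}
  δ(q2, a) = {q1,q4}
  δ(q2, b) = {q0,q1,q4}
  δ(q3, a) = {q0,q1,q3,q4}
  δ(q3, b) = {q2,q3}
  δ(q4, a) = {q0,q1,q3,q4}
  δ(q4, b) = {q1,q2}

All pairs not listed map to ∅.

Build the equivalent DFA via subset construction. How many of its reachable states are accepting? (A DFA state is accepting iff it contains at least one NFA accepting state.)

6

Start state of the DFA: {q0}.
{q0} --a--> {q1,q3}  [new]
{q0} --b--> {q1,q3}  [seen]
{q1,q3} --a--> {q0,q1,q3,q4}  [new]
{q1,q3} --b--> {q2,q3,q4}  [new]
{q0,q1,q3,q4} --a--> {q0,q1,q3,q4}  [seen]
{q0,q1,q3,q4} --b--> {q1,q2,q3,q4}  [new]
{q2,q3,q4} --a--> {q0,q1,q3,q4}  [seen]
{q2,q3,q4} --b--> {q0,q1,q2,q3,q4}  [new]
{q1,q2,q3,q4} --a--> {q0,q1,q3,q4}  [seen]
{q1,q2,q3,q4} --b--> {q0,q1,q2,q3,q4}  [seen]
{q0,q1,q2,q3,q4} --a--> {q0,q1,q3,q4}  [seen]
{q0,q1,q2,q3,q4} --b--> {q0,q1,q2,q3,q4}  [seen]
Reachable DFA states: {q0}, {q1,q3}, {q0,q1,q3,q4}, {q2,q3,q4}, {q1,q2,q3,q4}, {q0,q1,q2,q3,q4}.
Accepting DFA states (contain an NFA accepting state): {q0}, {q1,q3}, {q0,q1,q3,q4}, {q2,q3,q4}, {q1,q2,q3,q4}, {q0,q1,q2,q3,q4}.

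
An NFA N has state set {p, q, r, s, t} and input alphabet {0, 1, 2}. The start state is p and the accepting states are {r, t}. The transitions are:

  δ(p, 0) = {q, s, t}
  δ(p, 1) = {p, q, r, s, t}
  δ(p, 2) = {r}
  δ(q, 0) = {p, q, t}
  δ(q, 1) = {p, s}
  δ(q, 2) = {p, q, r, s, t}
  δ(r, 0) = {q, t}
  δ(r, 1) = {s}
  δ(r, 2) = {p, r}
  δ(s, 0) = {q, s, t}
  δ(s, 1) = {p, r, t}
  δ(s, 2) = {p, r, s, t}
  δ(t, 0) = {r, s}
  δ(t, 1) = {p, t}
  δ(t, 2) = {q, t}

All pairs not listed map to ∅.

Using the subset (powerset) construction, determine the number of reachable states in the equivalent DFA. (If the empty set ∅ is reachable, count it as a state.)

12

Start state of the DFA: {p}.
{p} --0--> {q, s, t}  [new]
{p} --1--> {p, q, r, s, t}  [new]
{p} --2--> {r}  [new]
{q, s, t} --0--> {p, q, r, s, t}  [seen]
{q, s, t} --1--> {p, r, s, t}  [new]
{q, s, t} --2--> {p, q, r, s, t}  [seen]
{p, q, r, s, t} --0--> {p, q, r, s, t}  [seen]
{p, q, r, s, t} --1--> {p, q, r, s, t}  [seen]
{p, q, r, s, t} --2--> {p, q, r, s, t}  [seen]
{r} --0--> {q, t}  [new]
{r} --1--> {s}  [new]
{r} --2--> {p, r}  [new]
{p, r, s, t} --0--> {q, r, s, t}  [new]
{p, r, s, t} --1--> {p, q, r, s, t}  [seen]
{p, r, s, t} --2--> {p, q, r, s, t}  [seen]
{q, t} --0--> {p, q, r, s, t}  [seen]
{q, t} --1--> {p, s, t}  [new]
{q, t} --2--> {p, q, r, s, t}  [seen]
{s} --0--> {q, s, t}  [seen]
{s} --1--> {p, r, t}  [new]
{s} --2--> {p, r, s, t}  [seen]
{p, r} --0--> {q, s, t}  [seen]
{p, r} --1--> {p, q, r, s, t}  [seen]
{p, r} --2--> {p, r}  [seen]
{q, r, s, t} --0--> {p, q, r, s, t}  [seen]
{q, r, s, t} --1--> {p, r, s, t}  [seen]
{q, r, s, t} --2--> {p, q, r, s, t}  [seen]
{p, s, t} --0--> {q, r, s, t}  [seen]
{p, s, t} --1--> {p, q, r, s, t}  [seen]
{p, s, t} --2--> {p, q, r, s, t}  [seen]
{p, r, t} --0--> {q, r, s, t}  [seen]
{p, r, t} --1--> {p, q, r, s, t}  [seen]
{p, r, t} --2--> {p, q, r, t}  [new]
{p, q, r, t} --0--> {p, q, r, s, t}  [seen]
{p, q, r, t} --1--> {p, q, r, s, t}  [seen]
{p, q, r, t} --2--> {p, q, r, s, t}  [seen]
Reachable DFA states: {p}, {q, s, t}, {p, q, r, s, t}, {r}, {p, r, s, t}, {q, t}, {s}, {p, r}, {q, r, s, t}, {p, s, t}, {p, r, t}, {p, q, r, t}.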